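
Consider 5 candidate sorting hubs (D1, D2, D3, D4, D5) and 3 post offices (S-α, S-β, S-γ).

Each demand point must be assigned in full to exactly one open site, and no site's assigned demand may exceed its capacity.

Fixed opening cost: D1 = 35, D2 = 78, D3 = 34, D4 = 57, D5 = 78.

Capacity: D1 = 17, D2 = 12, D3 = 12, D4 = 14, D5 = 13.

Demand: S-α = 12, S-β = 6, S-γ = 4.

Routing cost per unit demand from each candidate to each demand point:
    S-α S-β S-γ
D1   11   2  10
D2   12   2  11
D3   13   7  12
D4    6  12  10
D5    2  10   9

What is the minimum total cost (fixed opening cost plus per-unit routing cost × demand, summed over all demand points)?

189

Open {D1, D5}; cheapest assignment that respects the capacities:
  D1 (cap 17, load 10): S-β, S-γ — cost 6×2 + 4×10 = 52
  D5 (cap 13, load 12): S-α — cost 12×2 = 24
  Shipping 76, fixed 113 → total 189.
  Any other capacity-feasible assignment to {D1, D5} ships for at least 76.
Compare {D1, D4}: its best feasible assignment gives total 216.
Compare {D1, D3, D5}: its best feasible assignment gives total 223.
Every other set of open sites that can feasibly serve all demand totals ≥ 216 even under its best assignment. Minimum: 189.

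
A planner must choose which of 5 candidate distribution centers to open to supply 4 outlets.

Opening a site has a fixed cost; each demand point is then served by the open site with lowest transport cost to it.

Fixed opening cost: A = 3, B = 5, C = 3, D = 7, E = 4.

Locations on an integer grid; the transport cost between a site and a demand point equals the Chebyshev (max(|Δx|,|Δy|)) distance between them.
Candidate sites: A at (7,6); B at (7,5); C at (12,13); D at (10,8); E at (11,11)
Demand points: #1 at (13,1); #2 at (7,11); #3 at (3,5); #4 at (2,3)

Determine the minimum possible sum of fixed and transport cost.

Open {A}: assign each demand point to its cheapest open site.
  #1→A 6, #2→A 5, #3→A 4, #4→A 5
  transport cost 20, fixed 3 → total 23.
Compare {B}: transport cost 21 + fixed 5 = 26.
Compare {A, C}: transport cost 20 + fixed 6 = 26.
Compare {A, E}: transport cost 19 + fixed 7 = 26.
All other subsets cost ≥ 26. Minimum total cost: 23.

23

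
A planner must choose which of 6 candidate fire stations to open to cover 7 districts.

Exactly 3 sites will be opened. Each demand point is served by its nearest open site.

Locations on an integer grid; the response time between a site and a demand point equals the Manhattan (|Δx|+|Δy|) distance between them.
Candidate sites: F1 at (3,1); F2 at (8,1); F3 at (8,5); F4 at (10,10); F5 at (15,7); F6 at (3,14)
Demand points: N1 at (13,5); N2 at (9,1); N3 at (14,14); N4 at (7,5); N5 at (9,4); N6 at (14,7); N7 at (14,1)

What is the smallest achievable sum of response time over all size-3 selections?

Open {F2, F3, F5}.
  N1→F5 4, N2→F2 1, N3→F5 8, N4→F3 1, N5→F3 2, N6→F5 1, N7→F2 6  ⇒ total 23.
Compare {F1, F3, F5}: total 28.
Compare {F3, F4, F5}: total 28.
No size-3 selection does better; minimum is 23.

23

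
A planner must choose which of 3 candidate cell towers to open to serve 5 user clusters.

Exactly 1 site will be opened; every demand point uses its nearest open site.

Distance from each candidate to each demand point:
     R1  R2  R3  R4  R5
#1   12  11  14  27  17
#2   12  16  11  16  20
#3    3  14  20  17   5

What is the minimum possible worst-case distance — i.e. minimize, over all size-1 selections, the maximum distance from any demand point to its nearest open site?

Open {#2}.
  Farthest demand point is R5 at distance 20 (to #2); all others are ≤ 20.
With {#3} the worst case is 20.
With {#1} the worst case is 27.
No size-1 selection achieves below 20.

20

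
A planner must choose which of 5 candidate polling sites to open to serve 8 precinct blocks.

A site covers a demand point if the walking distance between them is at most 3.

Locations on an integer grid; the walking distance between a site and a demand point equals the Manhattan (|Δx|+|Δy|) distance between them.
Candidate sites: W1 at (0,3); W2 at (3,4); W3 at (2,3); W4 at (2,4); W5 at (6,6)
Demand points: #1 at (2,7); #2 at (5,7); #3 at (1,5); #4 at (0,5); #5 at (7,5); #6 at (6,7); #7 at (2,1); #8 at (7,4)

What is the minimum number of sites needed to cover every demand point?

2

Coverage sets (demand points within 3 of each site):
  W1: {#3, #4}
  W2: {#3}
  W3: {#3, #7}
  W4: {#1, #3, #4, #7}
  W5: {#2, #5, #6, #8}
No single site covers all 8 demand points.
But {W4, W5} covers everything, so the minimum is 2.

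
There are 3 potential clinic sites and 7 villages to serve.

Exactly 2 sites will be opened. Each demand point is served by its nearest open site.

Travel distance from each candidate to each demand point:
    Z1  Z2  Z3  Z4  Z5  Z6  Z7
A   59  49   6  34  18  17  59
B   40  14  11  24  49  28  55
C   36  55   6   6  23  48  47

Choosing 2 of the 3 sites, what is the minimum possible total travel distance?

160

Open {B, C}.
  Z1→C 36, Z2→B 14, Z3→C 6, Z4→C 6, Z5→C 23, Z6→B 28, Z7→C 47  ⇒ total 160.
Compare {A, B}: total 174.
Compare {A, C}: total 179.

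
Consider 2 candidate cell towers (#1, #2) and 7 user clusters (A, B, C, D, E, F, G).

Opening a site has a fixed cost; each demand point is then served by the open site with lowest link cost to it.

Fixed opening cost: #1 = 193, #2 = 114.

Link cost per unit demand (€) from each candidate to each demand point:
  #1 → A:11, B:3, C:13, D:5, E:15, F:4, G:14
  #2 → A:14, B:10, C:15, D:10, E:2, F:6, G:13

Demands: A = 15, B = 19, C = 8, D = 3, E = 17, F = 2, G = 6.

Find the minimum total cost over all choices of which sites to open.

768

Open {#1, #2}: assign each demand point to its cheapest open site.
  A→#1 15×11=165, B→#1 19×3=57, C→#1 8×13=104, D→#1 3×5=15, E→#2 17×2=34, F→#1 2×4=8, G→#2 6×13=78
  link cost 461, fixed 307 → total 768.
Compare {#2}: link cost 674 + fixed 114 = 788.
Compare {#1}: link cost 688 + fixed 193 = 881.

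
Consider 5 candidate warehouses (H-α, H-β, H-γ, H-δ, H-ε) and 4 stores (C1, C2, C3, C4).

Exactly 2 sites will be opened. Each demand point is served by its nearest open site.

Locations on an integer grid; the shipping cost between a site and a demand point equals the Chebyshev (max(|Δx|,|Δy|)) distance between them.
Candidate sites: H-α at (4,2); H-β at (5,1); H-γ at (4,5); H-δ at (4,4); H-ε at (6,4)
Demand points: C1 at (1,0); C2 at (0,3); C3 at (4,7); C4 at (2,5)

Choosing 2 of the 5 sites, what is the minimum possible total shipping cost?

11

Open {H-α, H-γ}.
  C1→H-α 3, C2→H-α 4, C3→H-γ 2, C4→H-γ 2  ⇒ total 11.
Compare {H-α, H-δ}: total 12.
Compare {H-β, H-γ}: total 12.
No size-2 selection does better; minimum is 11.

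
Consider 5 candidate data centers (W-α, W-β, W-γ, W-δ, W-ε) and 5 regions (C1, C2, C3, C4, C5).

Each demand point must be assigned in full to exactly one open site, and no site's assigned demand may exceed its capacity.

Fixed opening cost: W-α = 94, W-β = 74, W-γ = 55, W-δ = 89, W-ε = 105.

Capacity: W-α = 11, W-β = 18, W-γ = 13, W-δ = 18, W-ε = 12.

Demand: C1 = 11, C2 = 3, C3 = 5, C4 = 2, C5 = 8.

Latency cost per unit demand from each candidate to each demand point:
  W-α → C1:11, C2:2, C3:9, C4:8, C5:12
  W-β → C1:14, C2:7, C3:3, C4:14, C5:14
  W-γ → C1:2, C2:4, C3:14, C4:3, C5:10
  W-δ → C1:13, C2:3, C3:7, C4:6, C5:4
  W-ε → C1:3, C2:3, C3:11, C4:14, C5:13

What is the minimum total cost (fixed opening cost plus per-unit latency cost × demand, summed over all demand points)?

248

Open {W-γ, W-δ}; cheapest assignment that respects the capacities:
  W-γ (cap 13, load 13): C1, C4 — cost 11×2 + 2×3 = 28
  W-δ (cap 18, load 16): C2, C3, C5 — cost 3×3 + 5×7 + 8×4 = 76
  Shipping 104, fixed 144 → total 248.
  Any other capacity-feasible assignment to {W-γ, W-δ} ships for at least 104.
Compare {W-β, W-γ, W-δ}: its best feasible assignment gives total 302.
Compare {W-β, W-γ}: its best feasible assignment gives total 305.
Every other set of open sites that can feasibly serve all demand totals ≥ 302 even under its best assignment. Minimum: 248.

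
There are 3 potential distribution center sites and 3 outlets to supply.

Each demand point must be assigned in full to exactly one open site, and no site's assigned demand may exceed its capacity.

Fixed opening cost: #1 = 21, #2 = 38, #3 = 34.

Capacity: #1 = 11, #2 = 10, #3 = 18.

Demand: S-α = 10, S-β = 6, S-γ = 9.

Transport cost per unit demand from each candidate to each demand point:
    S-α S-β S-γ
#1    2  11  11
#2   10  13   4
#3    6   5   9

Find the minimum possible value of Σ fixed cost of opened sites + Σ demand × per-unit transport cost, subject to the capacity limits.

Open {#1, #2, #3}; cheapest assignment that respects the capacities:
  #1 (cap 11, load 10): S-α — cost 10×2 = 20
  #2 (cap 10, load 9): S-γ — cost 9×4 = 36
  #3 (cap 18, load 6): S-β — cost 6×5 = 30
  Shipping 86, fixed 93 → total 179.
  Any other capacity-feasible assignment to {#1, #2, #3} ships for at least 86.
Compare {#1, #3}: its best feasible assignment gives total 186.
Compare {#2, #3}: its best feasible assignment gives total 198.
Every other set of open sites that can feasibly serve all demand totals ≥ 186 even under its best assignment. Minimum: 179.

179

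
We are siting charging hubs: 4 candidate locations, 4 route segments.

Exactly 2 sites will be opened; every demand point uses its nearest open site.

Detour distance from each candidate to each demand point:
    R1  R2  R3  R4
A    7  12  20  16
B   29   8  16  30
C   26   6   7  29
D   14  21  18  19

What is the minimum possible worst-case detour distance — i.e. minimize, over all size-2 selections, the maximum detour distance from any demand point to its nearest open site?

16

Open {A, B}.
  Farthest demand point is R3 at detour distance 16 (to B); all others are ≤ 16.
With {A, C} the worst case is 16.
With {A, D} the worst case is 18.
No size-2 selection achieves below 16.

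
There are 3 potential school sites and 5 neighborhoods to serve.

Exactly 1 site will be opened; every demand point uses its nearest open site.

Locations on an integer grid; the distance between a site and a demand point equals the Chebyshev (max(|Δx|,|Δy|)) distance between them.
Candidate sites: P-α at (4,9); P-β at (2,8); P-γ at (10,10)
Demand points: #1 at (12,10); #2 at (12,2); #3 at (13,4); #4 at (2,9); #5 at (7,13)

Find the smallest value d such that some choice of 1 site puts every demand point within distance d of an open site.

8

Open {P-γ}.
  Farthest demand point is #2 at distance 8 (to P-γ); all others are ≤ 8.
With {P-α} the worst case is 9.
With {P-β} the worst case is 11.
No size-1 selection achieves below 8.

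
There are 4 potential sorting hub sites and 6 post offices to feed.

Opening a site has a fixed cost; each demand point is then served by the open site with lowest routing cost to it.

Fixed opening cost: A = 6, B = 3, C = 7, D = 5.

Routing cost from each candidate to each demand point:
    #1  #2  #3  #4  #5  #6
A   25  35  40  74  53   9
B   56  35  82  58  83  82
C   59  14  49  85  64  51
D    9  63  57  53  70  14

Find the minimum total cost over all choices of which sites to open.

196

Open {A, C, D}: assign each demand point to its cheapest open site.
  #1→D 9, #2→C 14, #3→A 40, #4→D 53, #5→A 53, #6→A 9
  routing cost 178, fixed 18 → total 196.
Compare {A, B, C, D}: routing cost 178 + fixed 21 = 199.
Compare {A, D}: routing cost 199 + fixed 11 = 210.
Compare {A, B, D}: routing cost 199 + fixed 14 = 213.
All other subsets cost ≥ 199. Minimum total cost: 196.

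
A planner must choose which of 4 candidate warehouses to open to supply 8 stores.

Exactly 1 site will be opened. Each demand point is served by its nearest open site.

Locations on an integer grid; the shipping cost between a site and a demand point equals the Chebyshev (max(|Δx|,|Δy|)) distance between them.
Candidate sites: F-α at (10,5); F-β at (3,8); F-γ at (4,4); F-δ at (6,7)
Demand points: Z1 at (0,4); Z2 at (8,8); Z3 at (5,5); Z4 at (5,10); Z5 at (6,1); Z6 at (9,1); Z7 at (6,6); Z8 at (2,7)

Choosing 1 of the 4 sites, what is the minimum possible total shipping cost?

28

Open {F-γ}.
  Z1→F-γ 4, Z2→F-γ 4, Z3→F-γ 1, Z4→F-γ 6, Z5→F-γ 3, Z6→F-γ 5, Z7→F-γ 2, Z8→F-γ 3  ⇒ total 28.
Compare {F-δ}: total 30.
Compare {F-β}: total 32.
No size-1 selection does better; minimum is 28.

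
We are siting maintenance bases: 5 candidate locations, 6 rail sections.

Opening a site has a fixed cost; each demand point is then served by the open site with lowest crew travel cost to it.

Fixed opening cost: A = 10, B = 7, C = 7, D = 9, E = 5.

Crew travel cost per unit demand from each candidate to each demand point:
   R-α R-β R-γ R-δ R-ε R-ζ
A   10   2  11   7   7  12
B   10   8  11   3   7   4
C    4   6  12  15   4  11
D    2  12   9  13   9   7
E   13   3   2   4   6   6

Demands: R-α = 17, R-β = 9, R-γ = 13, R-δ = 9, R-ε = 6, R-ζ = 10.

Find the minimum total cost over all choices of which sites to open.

206

Open {B, C, D, E}: assign each demand point to its cheapest open site.
  R-α→D 17×2=34, R-β→E 9×3=27, R-γ→E 13×2=26, R-δ→B 9×3=27, R-ε→C 6×4=24, R-ζ→B 10×4=40
  crew travel cost 178, fixed 28 → total 206.
Compare {A, B, C, D, E}: crew travel cost 169 + fixed 38 = 207.
Compare {B, D, E}: crew travel cost 190 + fixed 21 = 211.
Compare {A, B, D, E}: crew travel cost 181 + fixed 31 = 212.
All other subsets cost ≥ 207. Minimum total cost: 206.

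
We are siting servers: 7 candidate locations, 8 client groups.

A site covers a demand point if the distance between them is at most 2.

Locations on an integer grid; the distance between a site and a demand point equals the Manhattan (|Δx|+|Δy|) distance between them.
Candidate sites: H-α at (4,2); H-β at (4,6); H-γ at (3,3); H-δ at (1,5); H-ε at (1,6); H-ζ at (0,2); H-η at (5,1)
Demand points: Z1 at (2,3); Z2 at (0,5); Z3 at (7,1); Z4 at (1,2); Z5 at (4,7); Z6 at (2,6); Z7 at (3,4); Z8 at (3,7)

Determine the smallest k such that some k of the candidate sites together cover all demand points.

Coverage sets (demand points within 2 of each site):
  H-α: {}
  H-β: {Z5, Z6, Z8}
  H-γ: {Z1, Z7}
  H-δ: {Z2, Z6}
  H-ε: {Z2, Z6}
  H-ζ: {Z4}
  H-η: {Z3}
No 4 sites suffice: every size-4 union leaves at least one demand point uncovered.
But {H-β, H-γ, H-δ, H-ζ, H-η} covers everything, so the minimum is 5.

5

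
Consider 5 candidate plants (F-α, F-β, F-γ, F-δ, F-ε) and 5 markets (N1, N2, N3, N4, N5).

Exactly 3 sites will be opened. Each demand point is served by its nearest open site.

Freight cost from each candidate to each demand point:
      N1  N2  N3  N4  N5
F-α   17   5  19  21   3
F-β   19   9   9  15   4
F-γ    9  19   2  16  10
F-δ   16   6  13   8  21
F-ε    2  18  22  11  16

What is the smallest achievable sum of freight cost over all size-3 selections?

23

Open {F-α, F-γ, F-ε}.
  N1→F-ε 2, N2→F-α 5, N3→F-γ 2, N4→F-ε 11, N5→F-α 3  ⇒ total 23.
Compare {F-α, F-γ, F-δ}: total 27.
Compare {F-β, F-γ, F-ε}: total 28.
No size-3 selection does better; minimum is 23.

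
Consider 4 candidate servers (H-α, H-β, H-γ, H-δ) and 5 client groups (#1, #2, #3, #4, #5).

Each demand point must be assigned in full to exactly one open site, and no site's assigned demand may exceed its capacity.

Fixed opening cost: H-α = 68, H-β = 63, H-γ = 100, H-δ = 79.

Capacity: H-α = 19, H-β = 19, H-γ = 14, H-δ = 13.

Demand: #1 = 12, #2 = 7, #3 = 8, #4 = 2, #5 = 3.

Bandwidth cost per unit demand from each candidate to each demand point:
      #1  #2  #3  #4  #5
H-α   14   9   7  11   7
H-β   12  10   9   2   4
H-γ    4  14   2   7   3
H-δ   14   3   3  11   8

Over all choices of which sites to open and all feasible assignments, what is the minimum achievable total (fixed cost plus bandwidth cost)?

370

Open {H-α, H-γ}; cheapest assignment that respects the capacities:
  H-α (cap 19, load 18): #2, #3, #5 — cost 7×9 + 8×7 + 3×7 = 140
  H-γ (cap 14, load 14): #1, #4 — cost 12×4 + 2×7 = 62
  Shipping 202, fixed 168 → total 370.
  Any other capacity-feasible assignment to {H-α, H-γ} ships for at least 202.
Compare {H-β, H-γ}: its best feasible assignment gives total 379.
Compare {H-β, H-γ, H-δ}: its best feasible assignment gives total 399.
Every other set of open sites that can feasibly serve all demand totals ≥ 379 even under its best assignment. Minimum: 370.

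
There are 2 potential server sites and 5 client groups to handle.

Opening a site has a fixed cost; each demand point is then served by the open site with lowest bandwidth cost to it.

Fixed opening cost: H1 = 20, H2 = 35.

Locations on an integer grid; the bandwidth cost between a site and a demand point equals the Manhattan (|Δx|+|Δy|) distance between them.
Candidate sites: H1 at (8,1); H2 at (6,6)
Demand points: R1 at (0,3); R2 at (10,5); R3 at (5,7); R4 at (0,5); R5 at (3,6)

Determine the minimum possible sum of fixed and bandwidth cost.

61

Open {H2}: assign each demand point to its cheapest open site.
  R1→H2 9, R2→H2 5, R3→H2 2, R4→H2 7, R5→H2 3
  bandwidth cost 26, fixed 35 → total 61.
Compare {H1}: bandwidth cost 47 + fixed 20 = 67.
Compare {H1, H2}: bandwidth cost 26 + fixed 55 = 81.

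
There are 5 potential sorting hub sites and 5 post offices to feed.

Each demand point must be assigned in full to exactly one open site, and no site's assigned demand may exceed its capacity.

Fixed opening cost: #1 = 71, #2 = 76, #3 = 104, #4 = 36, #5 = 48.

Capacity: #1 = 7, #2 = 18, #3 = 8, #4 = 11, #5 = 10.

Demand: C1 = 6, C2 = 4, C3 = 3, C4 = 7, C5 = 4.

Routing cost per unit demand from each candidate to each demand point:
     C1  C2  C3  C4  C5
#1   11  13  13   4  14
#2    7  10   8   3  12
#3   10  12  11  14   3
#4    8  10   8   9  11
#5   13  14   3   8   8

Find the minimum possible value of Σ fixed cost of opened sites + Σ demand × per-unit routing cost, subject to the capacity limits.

268

Open {#2, #5}; cheapest assignment that respects the capacities:
  #2 (cap 18, load 17): C1, C2, C4 — cost 6×7 + 4×10 + 7×3 = 103
  #5 (cap 10, load 7): C3, C5 — cost 3×3 + 4×8 = 41
  Shipping 144, fixed 124 → total 268.
  Any other capacity-feasible assignment to {#2, #5} ships for at least 144.
Compare {#2, #4}: its best feasible assignment gives total 283.
Compare {#2, #4, #5}: its best feasible assignment gives total 304.
Every other set of open sites that can feasibly serve all demand totals ≥ 283 even under its best assignment. Minimum: 268.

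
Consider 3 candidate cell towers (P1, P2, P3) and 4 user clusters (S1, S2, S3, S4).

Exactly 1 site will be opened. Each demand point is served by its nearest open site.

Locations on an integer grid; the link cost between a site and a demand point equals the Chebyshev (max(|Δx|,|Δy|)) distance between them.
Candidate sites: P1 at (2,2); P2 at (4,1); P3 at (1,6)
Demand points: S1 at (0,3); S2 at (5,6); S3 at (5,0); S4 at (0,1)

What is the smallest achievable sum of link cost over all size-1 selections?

11

Open {P1}.
  S1→P1 2, S2→P1 4, S3→P1 3, S4→P1 2  ⇒ total 11.
Compare {P2}: total 14.
Compare {P3}: total 18.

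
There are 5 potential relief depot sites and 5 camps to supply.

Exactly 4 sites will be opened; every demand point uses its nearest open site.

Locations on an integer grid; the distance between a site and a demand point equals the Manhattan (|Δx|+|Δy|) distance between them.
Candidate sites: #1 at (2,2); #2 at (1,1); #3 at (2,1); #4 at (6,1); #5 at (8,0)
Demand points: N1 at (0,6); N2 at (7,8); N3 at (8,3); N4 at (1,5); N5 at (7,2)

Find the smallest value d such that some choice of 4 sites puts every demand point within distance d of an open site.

Open {#1, #2, #3, #4}.
  Farthest demand point is N2 at distance 8 (to #4); all others are ≤ 8.
With {#1, #2, #4, #5} the worst case is 8.
With {#1, #3, #4, #5} the worst case is 8.
No size-4 selection achieves below 8.

8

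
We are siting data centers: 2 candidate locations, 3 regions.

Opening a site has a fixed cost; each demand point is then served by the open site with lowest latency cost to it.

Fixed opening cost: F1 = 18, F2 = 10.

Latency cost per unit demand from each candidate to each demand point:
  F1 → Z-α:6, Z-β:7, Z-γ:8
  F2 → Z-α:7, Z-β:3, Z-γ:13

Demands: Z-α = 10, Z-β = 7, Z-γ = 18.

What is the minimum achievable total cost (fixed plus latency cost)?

253

Open {F1, F2}: assign each demand point to its cheapest open site.
  Z-α→F1 10×6=60, Z-β→F2 7×3=21, Z-γ→F1 18×8=144
  latency cost 225, fixed 28 → total 253.
Compare {F1}: latency cost 253 + fixed 18 = 271.
Compare {F2}: latency cost 325 + fixed 10 = 335.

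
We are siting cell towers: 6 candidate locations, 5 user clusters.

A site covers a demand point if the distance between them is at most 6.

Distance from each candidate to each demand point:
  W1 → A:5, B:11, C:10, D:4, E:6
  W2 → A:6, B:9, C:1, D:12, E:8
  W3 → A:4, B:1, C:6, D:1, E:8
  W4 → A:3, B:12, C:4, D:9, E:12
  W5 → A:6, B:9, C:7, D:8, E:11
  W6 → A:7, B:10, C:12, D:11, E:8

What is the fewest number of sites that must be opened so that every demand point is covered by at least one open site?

Coverage sets (demand points within 6 of each site):
  W1: {A, D, E}
  W2: {A, C}
  W3: {A, B, C, D}
  W4: {A, C}
  W5: {A}
  W6: {}
No single site covers all 5 demand points.
But {W1, W3} covers everything, so the minimum is 2.

2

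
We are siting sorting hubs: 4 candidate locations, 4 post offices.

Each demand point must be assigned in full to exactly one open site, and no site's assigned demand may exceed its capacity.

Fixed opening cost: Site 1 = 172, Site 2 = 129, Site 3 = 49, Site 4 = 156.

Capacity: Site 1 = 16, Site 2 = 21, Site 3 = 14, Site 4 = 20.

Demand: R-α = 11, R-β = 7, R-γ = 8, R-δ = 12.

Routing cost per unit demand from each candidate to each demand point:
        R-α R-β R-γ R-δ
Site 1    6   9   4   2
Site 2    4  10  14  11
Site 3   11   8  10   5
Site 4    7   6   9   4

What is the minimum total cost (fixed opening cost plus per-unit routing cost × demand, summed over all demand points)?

519

Open {Site 2, Site 4}; cheapest assignment that respects the capacities:
  Site 2 (cap 21, load 18): R-α, R-β — cost 11×4 + 7×10 = 114
  Site 4 (cap 20, load 20): R-γ, R-δ — cost 8×9 + 12×4 = 120
  Shipping 234, fixed 285 → total 519.
  Any other capacity-feasible assignment to {Site 2, Site 4} ships for at least 234.
Compare {Site 2, Site 3, Site 4}: its best feasible assignment gives total 548.
Compare {Site 1, Site 2, Site 3}: its best feasible assignment gives total 549.
Every other set of open sites that can feasibly serve all demand totals ≥ 548 even under its best assignment. Minimum: 519.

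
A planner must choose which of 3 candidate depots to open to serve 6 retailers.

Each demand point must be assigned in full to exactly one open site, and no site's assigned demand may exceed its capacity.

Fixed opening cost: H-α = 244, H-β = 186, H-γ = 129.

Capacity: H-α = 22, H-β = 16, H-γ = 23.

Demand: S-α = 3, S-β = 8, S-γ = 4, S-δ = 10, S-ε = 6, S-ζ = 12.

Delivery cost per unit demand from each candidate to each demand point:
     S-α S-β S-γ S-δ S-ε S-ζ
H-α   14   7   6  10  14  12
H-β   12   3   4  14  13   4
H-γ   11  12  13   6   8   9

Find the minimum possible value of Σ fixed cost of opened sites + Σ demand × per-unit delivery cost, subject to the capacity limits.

Open {H-α, H-γ}; cheapest assignment that respects the capacities:
  H-α (cap 22, load 22): S-β, S-γ, S-δ — cost 8×7 + 4×6 + 10×10 = 180
  H-γ (cap 23, load 21): S-α, S-ε, S-ζ — cost 3×11 + 6×8 + 12×9 = 189
  Shipping 369, fixed 373 → total 742.
  Any other capacity-feasible assignment to {H-α, H-γ} ships for at least 369.
Compare {H-α, H-β, H-γ}: its best feasible assignment gives total 820.
Every other set of open sites that can feasibly serve all demand totals ≥ 820 even under its best assignment. Minimum: 742.

742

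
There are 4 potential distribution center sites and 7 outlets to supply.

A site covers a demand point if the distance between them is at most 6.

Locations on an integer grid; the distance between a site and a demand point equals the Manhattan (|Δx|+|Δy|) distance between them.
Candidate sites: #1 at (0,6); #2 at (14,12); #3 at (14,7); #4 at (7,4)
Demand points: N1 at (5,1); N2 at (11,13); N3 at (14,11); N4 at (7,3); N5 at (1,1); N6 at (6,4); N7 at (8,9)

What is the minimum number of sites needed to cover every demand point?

3

Coverage sets (demand points within 6 of each site):
  #1: {N5}
  #2: {N2, N3}
  #3: {N3}
  #4: {N1, N4, N6, N7}
No 2 sites suffice: every size-2 union leaves at least one demand point uncovered.
But {#1, #2, #4} covers everything, so the minimum is 3.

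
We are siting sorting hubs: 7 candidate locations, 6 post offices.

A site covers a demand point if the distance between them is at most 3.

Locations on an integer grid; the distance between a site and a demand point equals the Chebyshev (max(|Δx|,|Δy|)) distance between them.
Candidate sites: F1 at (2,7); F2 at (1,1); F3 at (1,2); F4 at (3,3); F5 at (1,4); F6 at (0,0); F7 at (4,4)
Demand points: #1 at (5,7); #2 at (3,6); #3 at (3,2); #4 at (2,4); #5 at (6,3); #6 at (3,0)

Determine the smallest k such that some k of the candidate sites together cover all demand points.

Coverage sets (demand points within 3 of each site):
  F1: {#1, #2, #4}
  F2: {#3, #4, #6}
  F3: {#3, #4, #6}
  F4: {#2, #3, #4, #5, #6}
  F5: {#2, #3, #4}
  F6: {#3, #6}
  F7: {#1, #2, #3, #4, #5}
No single site covers all 6 demand points.
But {F1, F4} covers everything, so the minimum is 2.

2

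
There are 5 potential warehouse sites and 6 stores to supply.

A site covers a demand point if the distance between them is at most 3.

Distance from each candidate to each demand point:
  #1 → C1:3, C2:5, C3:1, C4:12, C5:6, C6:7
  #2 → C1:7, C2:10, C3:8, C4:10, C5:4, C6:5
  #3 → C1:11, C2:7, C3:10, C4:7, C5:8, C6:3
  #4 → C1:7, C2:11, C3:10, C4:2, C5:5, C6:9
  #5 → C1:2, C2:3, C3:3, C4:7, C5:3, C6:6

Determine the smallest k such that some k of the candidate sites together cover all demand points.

3

Coverage sets (demand points within 3 of each site):
  #1: {C1, C3}
  #2: {}
  #3: {C6}
  #4: {C4}
  #5: {C1, C2, C3, C5}
No 2 sites suffice: every size-2 union leaves at least one demand point uncovered.
But {#3, #4, #5} covers everything, so the minimum is 3.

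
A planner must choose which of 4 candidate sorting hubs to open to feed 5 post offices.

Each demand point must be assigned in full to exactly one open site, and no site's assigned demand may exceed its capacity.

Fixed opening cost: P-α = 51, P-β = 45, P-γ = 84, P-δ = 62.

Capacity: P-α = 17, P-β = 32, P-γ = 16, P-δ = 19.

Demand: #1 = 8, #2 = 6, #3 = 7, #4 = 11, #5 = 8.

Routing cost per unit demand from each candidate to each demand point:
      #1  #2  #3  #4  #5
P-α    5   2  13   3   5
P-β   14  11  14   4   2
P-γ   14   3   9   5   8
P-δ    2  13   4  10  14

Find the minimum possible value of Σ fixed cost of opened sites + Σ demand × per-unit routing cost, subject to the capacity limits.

263

Open {P-α, P-β, P-δ}; cheapest assignment that respects the capacities:
  P-α (cap 17, load 17): #2, #4 — cost 6×2 + 11×3 = 45
  P-β (cap 32, load 8): #5 — cost 8×2 = 16
  P-δ (cap 19, load 15): #1, #3 — cost 8×2 + 7×4 = 44
  Shipping 105, fixed 158 → total 263.
  Any other capacity-feasible assignment to {P-α, P-β, P-δ} ships for at least 105.
Compare {P-β, P-δ}: its best feasible assignment gives total 277.
Compare {P-α, P-β}: its best feasible assignment gives total 306.
Every other set of open sites that can feasibly serve all demand totals ≥ 277 even under its best assignment. Minimum: 263.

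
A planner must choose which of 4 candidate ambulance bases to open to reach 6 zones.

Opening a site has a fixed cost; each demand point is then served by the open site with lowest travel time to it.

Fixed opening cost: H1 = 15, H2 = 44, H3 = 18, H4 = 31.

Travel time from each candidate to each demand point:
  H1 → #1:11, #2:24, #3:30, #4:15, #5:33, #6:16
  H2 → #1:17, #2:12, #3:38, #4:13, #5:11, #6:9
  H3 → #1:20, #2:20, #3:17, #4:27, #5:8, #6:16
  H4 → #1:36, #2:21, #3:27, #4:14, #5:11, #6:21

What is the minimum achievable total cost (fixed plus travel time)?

120

Open {H1, H3}: assign each demand point to its cheapest open site.
  #1→H1 11, #2→H3 20, #3→H3 17, #4→H1 15, #5→H3 8, #6→H1 16
  travel time 87, fixed 33 → total 120.
Compare {H3}: travel time 108 + fixed 18 = 126.
Compare {H2, H3}: travel time 76 + fixed 62 = 138.
Compare {H1}: travel time 129 + fixed 15 = 144.
All other subsets cost ≥ 126. Minimum total cost: 120.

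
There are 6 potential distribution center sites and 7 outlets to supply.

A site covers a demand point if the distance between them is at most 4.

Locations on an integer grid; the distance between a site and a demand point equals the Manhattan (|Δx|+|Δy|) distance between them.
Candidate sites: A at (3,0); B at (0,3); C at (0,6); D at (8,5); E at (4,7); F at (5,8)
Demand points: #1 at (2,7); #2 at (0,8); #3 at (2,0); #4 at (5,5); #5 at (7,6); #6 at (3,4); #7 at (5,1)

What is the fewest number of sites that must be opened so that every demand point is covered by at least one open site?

3

Coverage sets (demand points within 4 of each site):
  A: {#3, #6, #7}
  B: {#6}
  C: {#1, #2}
  D: {#4, #5}
  E: {#1, #4, #5, #6}
  F: {#1, #4, #5}
No 2 sites suffice: every size-2 union leaves at least one demand point uncovered.
But {A, C, D} covers everything, so the minimum is 3.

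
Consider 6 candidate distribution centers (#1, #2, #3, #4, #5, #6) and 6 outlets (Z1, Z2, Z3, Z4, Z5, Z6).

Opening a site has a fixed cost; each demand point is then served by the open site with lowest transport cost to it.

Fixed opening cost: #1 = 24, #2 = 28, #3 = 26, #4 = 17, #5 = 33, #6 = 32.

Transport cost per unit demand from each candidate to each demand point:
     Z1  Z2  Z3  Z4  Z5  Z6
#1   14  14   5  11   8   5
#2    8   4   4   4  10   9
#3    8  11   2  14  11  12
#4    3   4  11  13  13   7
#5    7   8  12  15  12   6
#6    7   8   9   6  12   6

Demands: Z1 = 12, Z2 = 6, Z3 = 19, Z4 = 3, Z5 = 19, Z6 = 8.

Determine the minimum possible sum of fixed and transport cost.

390

Open {#1, #3, #4}: assign each demand point to its cheapest open site.
  Z1→#4 12×3=36, Z2→#4 6×4=24, Z3→#3 19×2=38, Z4→#1 3×11=33, Z5→#1 19×8=152, Z6→#1 8×5=40
  transport cost 323, fixed 67 → total 390.
Compare {#1, #2, #3, #4}: transport cost 302 + fixed 95 = 397.
Compare {#1, #3, #4, #6}: transport cost 308 + fixed 99 = 407.
Compare {#1, #2, #4}: transport cost 340 + fixed 69 = 409.
All other subsets cost ≥ 397. Minimum total cost: 390.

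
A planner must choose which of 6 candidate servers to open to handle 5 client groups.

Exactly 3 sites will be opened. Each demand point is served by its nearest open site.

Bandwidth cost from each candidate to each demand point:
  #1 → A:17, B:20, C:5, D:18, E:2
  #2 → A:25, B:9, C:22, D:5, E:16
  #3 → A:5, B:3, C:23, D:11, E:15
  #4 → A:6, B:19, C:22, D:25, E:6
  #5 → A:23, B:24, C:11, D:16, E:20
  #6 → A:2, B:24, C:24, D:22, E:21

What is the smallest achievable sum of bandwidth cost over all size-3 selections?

Open {#1, #2, #3}.
  A→#3 5, B→#3 3, C→#1 5, D→#2 5, E→#1 2  ⇒ total 20.
Compare {#1, #2, #6}: total 23.
Compare {#1, #3, #6}: total 23.
No size-3 selection does better; minimum is 20.

20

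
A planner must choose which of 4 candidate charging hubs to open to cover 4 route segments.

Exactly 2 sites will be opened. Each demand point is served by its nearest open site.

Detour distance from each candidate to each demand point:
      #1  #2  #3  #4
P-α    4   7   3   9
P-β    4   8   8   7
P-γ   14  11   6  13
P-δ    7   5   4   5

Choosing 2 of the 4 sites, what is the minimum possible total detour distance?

Open {P-α, P-δ}.
  #1→P-α 4, #2→P-δ 5, #3→P-α 3, #4→P-δ 5  ⇒ total 17.
Compare {P-β, P-δ}: total 18.
Compare {P-α, P-β}: total 21.
No size-2 selection does better; minimum is 17.

17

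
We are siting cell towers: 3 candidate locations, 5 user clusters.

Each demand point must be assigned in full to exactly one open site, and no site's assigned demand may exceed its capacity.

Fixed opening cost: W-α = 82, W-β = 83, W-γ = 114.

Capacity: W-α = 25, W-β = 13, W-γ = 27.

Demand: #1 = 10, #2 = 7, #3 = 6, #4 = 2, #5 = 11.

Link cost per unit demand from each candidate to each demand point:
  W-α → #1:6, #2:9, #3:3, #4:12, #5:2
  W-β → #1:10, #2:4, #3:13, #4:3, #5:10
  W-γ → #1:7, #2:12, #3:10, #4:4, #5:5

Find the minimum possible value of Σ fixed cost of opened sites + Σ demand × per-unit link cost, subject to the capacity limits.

Open {W-α, W-β}; cheapest assignment that respects the capacities:
  W-α (cap 25, load 24): #2, #3, #5 — cost 7×9 + 6×3 + 11×2 = 103
  W-β (cap 13, load 12): #1, #4 — cost 10×10 + 2×3 = 106
  Shipping 209, fixed 165 → total 374.
  Any other capacity-feasible assignment to {W-α, W-β} ships for at least 209.
Compare {W-α, W-γ}: its best feasible assignment gives total 377.
Compare {W-β, W-γ}: its best feasible assignment gives total 416.
Every other set of open sites that can feasibly serve all demand totals ≥ 377 even under its best assignment. Minimum: 374.

374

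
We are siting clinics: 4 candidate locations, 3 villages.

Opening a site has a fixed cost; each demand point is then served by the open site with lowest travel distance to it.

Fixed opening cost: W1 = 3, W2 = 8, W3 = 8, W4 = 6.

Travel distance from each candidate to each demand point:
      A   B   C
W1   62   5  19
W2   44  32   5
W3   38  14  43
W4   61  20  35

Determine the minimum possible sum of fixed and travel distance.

65

Open {W1, W2}: assign each demand point to its cheapest open site.
  A→W2 44, B→W1 5, C→W2 5
  travel distance 54, fixed 11 → total 65.
Compare {W1, W2, W3}: travel distance 48 + fixed 19 = 67.
Compare {W1, W2, W4}: travel distance 54 + fixed 17 = 71.
Compare {W1, W3}: travel distance 62 + fixed 11 = 73.
All other subsets cost ≥ 67. Minimum total cost: 65.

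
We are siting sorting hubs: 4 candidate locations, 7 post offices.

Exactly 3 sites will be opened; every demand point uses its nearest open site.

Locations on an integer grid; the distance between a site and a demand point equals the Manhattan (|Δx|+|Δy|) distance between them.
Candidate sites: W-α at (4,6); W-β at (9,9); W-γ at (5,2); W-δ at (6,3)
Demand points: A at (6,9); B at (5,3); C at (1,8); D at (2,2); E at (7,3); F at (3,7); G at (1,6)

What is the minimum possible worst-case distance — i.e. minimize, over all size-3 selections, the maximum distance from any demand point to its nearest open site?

5

Open {W-α, W-β, W-γ}.
  Farthest demand point is C at distance 5 (to W-α); all others are ≤ 5.
With {W-α, W-β, W-δ} the worst case is 5.
With {W-α, W-γ, W-δ} the worst case is 5.
No size-3 selection achieves below 5.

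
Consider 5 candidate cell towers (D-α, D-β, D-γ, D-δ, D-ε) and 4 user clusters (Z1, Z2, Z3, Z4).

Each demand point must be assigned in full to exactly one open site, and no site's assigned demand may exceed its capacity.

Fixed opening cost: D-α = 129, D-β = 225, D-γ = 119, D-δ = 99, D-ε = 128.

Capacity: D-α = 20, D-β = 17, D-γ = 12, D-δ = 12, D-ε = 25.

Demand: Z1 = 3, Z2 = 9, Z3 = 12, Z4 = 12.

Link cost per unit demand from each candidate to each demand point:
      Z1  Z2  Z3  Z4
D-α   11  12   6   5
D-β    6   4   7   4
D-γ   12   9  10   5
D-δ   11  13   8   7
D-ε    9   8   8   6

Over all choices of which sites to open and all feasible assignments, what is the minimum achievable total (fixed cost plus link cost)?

494

Open {D-δ, D-ε}; cheapest assignment that respects the capacities:
  D-δ (cap 12, load 12): Z3 — cost 12×8 = 96
  D-ε (cap 25, load 24): Z1, Z2, Z4 — cost 3×9 + 9×8 + 12×6 = 171
  Shipping 267, fixed 227 → total 494.
  Any other capacity-feasible assignment to {D-δ, D-ε} ships for at least 267.
Compare {D-α, D-ε}: its best feasible assignment gives total 500.
Compare {D-γ, D-ε}: its best feasible assignment gives total 502.
Every other set of open sites that can feasibly serve all demand totals ≥ 500 even under its best assignment. Minimum: 494.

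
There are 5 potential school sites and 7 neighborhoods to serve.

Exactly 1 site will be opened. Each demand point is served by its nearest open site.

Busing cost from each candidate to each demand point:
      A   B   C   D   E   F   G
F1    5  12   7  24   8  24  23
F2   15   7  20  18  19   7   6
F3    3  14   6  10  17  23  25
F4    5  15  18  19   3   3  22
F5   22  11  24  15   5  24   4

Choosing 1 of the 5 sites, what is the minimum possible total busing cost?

85

Open {F4}.
  A→F4 5, B→F4 15, C→F4 18, D→F4 19, E→F4 3, F→F4 3, G→F4 22  ⇒ total 85.
Compare {F2}: total 92.
Compare {F3}: total 98.
No size-1 selection does better; minimum is 85.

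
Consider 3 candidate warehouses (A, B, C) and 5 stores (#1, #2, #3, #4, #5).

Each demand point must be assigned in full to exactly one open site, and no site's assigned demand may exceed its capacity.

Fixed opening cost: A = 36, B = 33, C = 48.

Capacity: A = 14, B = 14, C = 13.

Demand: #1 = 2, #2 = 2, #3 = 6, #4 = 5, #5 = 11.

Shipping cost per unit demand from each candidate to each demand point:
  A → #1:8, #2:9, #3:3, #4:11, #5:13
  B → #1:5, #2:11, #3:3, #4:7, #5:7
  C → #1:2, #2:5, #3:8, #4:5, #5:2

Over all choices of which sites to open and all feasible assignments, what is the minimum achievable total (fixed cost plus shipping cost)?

176

Open {B, C}; cheapest assignment that respects the capacities:
  B (cap 14, load 13): #1, #3, #4 — cost 2×5 + 6×3 + 5×7 = 63
  C (cap 13, load 13): #2, #5 — cost 2×5 + 11×2 = 32
  Shipping 95, fixed 81 → total 176.
  Any other capacity-feasible assignment to {B, C} ships for at least 95.
Compare {A, C}: its best feasible assignment gives total 201.
Compare {A, B, C}: its best feasible assignment gives total 212.
Every other set of open sites that can feasibly serve all demand totals ≥ 201 even under its best assignment. Minimum: 176.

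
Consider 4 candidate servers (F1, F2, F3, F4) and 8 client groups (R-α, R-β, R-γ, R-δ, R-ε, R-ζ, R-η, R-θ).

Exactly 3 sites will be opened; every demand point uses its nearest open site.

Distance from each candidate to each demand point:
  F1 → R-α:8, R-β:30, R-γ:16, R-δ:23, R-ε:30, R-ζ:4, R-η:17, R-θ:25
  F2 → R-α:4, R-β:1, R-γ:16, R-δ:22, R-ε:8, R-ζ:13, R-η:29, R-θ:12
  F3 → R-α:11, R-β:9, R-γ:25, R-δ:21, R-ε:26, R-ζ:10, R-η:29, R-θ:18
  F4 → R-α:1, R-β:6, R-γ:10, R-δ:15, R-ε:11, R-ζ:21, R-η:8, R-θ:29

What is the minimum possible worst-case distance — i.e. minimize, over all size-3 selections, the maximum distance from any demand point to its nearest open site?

Open {F1, F2, F4}.
  Farthest demand point is R-δ at distance 15 (to F4); all others are ≤ 15.
With {F2, F3, F4} the worst case is 15.
With {F1, F3, F4} the worst case is 18.
No size-3 selection achieves below 15.

15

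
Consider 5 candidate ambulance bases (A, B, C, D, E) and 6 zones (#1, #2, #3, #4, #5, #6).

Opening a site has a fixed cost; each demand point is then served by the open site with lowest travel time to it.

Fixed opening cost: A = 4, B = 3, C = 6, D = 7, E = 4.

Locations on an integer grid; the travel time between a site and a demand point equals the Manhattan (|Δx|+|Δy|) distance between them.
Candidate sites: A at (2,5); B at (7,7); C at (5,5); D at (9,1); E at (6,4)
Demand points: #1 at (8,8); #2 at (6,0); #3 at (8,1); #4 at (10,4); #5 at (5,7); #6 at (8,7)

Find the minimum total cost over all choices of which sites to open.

Open {B, D}: assign each demand point to its cheapest open site.
  #1→B 2, #2→D 4, #3→D 1, #4→D 4, #5→B 2, #6→B 1
  travel time 14, fixed 10 → total 24.
Compare {B, E}: travel time 18 + fixed 7 = 25.
Compare {A, B, D}: travel time 14 + fixed 14 = 28.
Compare {B, D, E}: travel time 14 + fixed 14 = 28.
All other subsets cost ≥ 25. Minimum total cost: 24.

24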